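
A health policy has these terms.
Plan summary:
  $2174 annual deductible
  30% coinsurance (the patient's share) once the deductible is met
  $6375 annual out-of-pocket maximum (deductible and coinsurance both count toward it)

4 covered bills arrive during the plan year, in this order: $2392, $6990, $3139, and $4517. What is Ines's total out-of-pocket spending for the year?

Bill 1, $2392: $2174 finishes the deductible; $218 goes to coinsurance; patient's 30% is $65.40. Patient owes $2239.40 (running OOP $2239.40).
Bill 2, $6990: deductible already satisfied, so patient's share is 30% × $6990 = $2097. Cost to patient: $2097. OOP to date $4336.40.
Bill 3, $3139: deductible already satisfied, so patient's share is 30% × $3139 = $941.70. Cost to patient: $941.70. OOP to date $5278.10.
Bill 4, $4517: 30% coinsurance on $4517 = $1355.10. That would push OOP to $6633.20, over the $6375 cap, so patient pays $6375 − $5278.10 = $1096.90.
Summing the patient's payments: $2239.40 + $2097 + $941.70 + $1096.90 = $6375.

$6375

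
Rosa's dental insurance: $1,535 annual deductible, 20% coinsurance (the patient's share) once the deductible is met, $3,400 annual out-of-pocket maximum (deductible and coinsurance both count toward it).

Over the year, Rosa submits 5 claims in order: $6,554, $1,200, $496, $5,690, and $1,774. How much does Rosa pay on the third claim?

Bill 1, $6,554: deductible takes $1,535, $5,019 remains; 20% of $5,019 = $1,003.80. Patient owes $2,538.80 (running OOP $2,538.80).
Bill 2, $1,200: deductible already satisfied, so patient's share is 20% × $1,200 = $240. Patient owes $240 (running OOP $2,778.80).
Bill 3, $496: 20% coinsurance on $496 = $99.20. Patient owes $99.20 (running OOP $2,878).

$99.20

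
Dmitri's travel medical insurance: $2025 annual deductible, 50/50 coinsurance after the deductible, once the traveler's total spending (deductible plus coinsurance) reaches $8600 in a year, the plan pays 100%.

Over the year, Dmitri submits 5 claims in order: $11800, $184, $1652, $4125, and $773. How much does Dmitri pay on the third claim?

#1 ($11800): $2025 finishes the deductible; $9775 goes to coinsurance; 50% of $9775 = $4887.50. Cost to traveler: $6912.50. OOP to date $6912.50.
#2 ($184): deductible already satisfied, so traveler's share is 50% × $184 = $92. Traveler pays $92; OOP now $7004.50.
#3 ($1652): deductible met; 50% of $1652 = $826. Cost to traveler: $826. OOP to date $7830.50.

$826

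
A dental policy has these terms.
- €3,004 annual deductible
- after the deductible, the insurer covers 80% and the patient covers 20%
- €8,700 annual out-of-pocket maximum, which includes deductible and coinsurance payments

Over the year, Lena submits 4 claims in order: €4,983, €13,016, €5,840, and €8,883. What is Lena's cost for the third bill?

€1,168

Bill 1, €4,983: €3,004 to deductible, leaving €1,979; 20% of €1,979 = €395.80. Patient pays €3,399.80; OOP now €3,399.80.
Bill 2, €13,016: deductible already satisfied, so patient's share is 20% × €13,016 = €2,603.20. Cost to patient: €2,603.20. OOP to date €6,003.
Bill 3, €5,840: deductible met; 20% of €5,840 = €1,168. Cost to patient: €1,168. OOP to date €7,171.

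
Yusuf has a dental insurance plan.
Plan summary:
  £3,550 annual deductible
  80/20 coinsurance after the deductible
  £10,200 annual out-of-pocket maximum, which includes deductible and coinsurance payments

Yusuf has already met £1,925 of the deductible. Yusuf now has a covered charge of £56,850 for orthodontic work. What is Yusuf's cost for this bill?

£8,275

£1,925 of the £3,550 deductible is already met, leaving £1,625.
After the £1,625 deductible portion, £56,850 − £1,625 = £55,225 is subject to coinsurance.
20% of £55,225 = £11,045 falls to the patient.
Patient responsibility before any cap: £1,625 + £11,045 = £12,670.
Adding £12,670 to the £1,925 already spent would give £14,595, which exceeds the £10,200 cap; the patient pays just £10,200 − £1,925 = £8,275.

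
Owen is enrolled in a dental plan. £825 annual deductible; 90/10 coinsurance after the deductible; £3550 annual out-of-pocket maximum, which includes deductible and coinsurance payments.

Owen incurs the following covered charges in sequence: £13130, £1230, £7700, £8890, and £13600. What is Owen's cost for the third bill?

£770

Claim 1 — £13130: deductible takes £825, £12305 remains; 10% of £12305 = £1230.50. Patient pays £2055.50; OOP now £2055.50.
Claim 2 — £1230: 10% coinsurance on £1230 = £123. Cost to patient: £123. OOP to date £2178.50.
Claim 3 — £7700: deductible already satisfied, so patient's share is 10% × £7700 = £770. Patient pays £770; OOP now £2948.50.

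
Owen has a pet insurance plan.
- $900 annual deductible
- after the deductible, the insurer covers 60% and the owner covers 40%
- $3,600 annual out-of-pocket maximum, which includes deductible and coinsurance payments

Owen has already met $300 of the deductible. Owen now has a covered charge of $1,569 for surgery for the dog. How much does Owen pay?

Deductible still to meet: $900 − $300 = $600.
The remaining $969 (= $1,569 − $600) moves to coinsurance.
Coinsurance: $969 × 40% = $387.60.
So the owner owes $600 + $387.60 = $987.60 before any cap.
Cumulative spending $300 + $987.60 = $1,287.60 stays under the $3,600 maximum.

$987.60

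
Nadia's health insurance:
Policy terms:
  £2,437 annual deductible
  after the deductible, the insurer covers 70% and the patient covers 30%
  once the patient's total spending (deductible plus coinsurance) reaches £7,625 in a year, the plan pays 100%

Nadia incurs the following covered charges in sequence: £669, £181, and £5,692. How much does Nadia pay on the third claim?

Claim 1 (£669): entire amount goes to the deductible. Cost to patient: £669. OOP to date £669.
Claim 2 (£181): all of it applies to the deductible. Patient owes £181 (running OOP £850).
Claim 3 (£5,692): £1,587 to deductible, leaving £4,105; patient's 30% is £1,231.50. Patient owes £2,818.50 (running OOP £3,668.50).

£2,818.50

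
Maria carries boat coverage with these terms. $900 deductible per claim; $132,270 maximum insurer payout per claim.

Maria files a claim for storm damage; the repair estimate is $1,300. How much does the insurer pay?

Subtract the deductible: $1,300 − $900 = $400.
That's under the $132,270 cap, so the insurer reimburses the full $400.

$400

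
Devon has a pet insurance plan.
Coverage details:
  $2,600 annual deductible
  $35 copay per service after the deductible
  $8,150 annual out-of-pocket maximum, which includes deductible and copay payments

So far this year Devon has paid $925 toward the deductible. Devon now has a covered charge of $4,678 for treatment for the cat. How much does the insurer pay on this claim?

Deductible still to meet: $2,600 − $925 = $1,675.
That leaves $4,678 − $1,675 = $3,003 for the copay.
Copay on this service: $35.
Owner responsibility before any cap: $1,675 + $35 = $1,710.
Year-to-date out-of-pocket becomes $925 + $1,710 = $2,635, still under the $8,150 maximum, so no cap applies.
Insurer pays the balance: $4,678 − $1,710 = $2,968.

$2,968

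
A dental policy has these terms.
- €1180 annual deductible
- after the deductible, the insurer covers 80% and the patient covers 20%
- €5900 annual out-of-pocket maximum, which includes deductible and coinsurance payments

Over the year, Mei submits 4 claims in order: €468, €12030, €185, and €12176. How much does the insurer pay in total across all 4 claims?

Claim 1 (€468): entire amount goes to the deductible. Patient owes €468 (running OOP €468). Plan pays €468 − €468 = €0.
Claim 2 (€12030): €712 finishes the deductible; €11318 goes to coinsurance; patient's 20% is €2263.60. Cost to patient: €2975.60. OOP to date €3443.60. Plan pays €12030 − €2975.60 = €9054.40.
Claim 3 (€185): 20% coinsurance on €185 = €37. Patient pays €37; OOP now €3480.60. Insurer: €185 − €37 = €148.
Claim 4 (€12176): 20% coinsurance on €12176 = €2435.20. That would push OOP to €5915.80, over the €5900 cap, so patient pays €5900 − €3480.60 = €2419.40. Plan pays €12176 − €2419.40 = €9756.60.
Insurer total: €0 + €9054.40 + €148 + €9756.60 = €18959.

€18959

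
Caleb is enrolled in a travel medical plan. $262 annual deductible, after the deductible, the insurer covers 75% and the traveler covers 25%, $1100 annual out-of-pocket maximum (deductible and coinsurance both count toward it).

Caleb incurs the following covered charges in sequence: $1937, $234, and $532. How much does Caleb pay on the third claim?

$133

Claim 1 — $1937: deductible takes $262, $1675 remains; 25% of $1675 = $418.75. Cost to traveler: $680.75. OOP to date $680.75.
Claim 2 — $234: deductible met; 25% of $234 = $58.50. Traveler pays $58.50; OOP now $739.25.
Claim 3 — $532: deductible already satisfied, so traveler's share is 25% × $532 = $133. Cost to traveler: $133. OOP to date $872.25.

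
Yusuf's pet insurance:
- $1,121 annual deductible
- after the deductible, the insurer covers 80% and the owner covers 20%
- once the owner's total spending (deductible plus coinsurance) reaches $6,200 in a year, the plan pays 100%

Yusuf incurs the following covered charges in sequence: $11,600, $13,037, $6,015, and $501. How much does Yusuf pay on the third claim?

Claim 1 ($11,600): $1,121 finishes the deductible; $10,479 goes to coinsurance; owner's 20% is $2,095.80. Cost to owner: $3,216.80. OOP to date $3,216.80.
Claim 2 ($13,037): deductible met; 20% of $13,037 = $2,607.40. Cost to owner: $2,607.40. OOP to date $5,824.20.
Claim 3 ($6,015): deductible met; 20% of $6,015 = $1,203. Adding that to $5,824.20 gives $7,027.20, past the $6,200 cap; owner pays only $6,200 − $5,824.20 = $375.80.

$375.80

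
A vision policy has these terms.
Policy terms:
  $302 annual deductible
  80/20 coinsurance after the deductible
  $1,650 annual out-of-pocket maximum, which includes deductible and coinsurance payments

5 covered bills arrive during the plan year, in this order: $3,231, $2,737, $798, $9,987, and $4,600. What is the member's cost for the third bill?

$159.60

#1 ($3,231): $302 finishes the deductible; $2,929 goes to coinsurance; 20% of $2,929 = $585.80. Cost to member: $887.80. OOP to date $887.80.
#2 ($2,737): deductible already satisfied, so member's share is 20% × $2,737 = $547.40. Member owes $547.40 (running OOP $1,435.20).
#3 ($798): 20% coinsurance on $798 = $159.60. Cost to member: $159.60. OOP to date $1,594.80.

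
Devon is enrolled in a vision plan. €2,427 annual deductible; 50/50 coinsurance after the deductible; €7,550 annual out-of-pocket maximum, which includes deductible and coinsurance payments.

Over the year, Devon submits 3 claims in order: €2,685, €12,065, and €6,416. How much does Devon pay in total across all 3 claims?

€7,550

Bill 1, €2,685: deductible takes €2,427, €258 remains; member's 50% is €129. Member pays €2,556; OOP now €2,556.
Bill 2, €12,065: deductible met; 50% of €12,065 = €6,032.50. OOP would hit €8,588.50 > €7,550, so the cap limits the member to €7,550 − €2,556 = €4,994.
Bill 3, €6,416: deductible already satisfied, so member's share is 50% × €6,416 = €3,208. OOP would hit €10,758 > €7,550, so the cap limits the member to €7,550 − €7,550 = €0.
Total paid by the member: €2,556 + €4,994 + €0 = €7,550.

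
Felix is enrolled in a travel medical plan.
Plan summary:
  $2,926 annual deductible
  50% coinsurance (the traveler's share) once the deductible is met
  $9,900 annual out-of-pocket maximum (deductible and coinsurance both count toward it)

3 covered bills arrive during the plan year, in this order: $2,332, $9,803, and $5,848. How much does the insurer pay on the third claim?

Claim 1 — $2,332: entire amount goes to the deductible. Traveler pays $2,332; OOP now $2,332. Plan pays $2,332 − $2,332 = $0.
Claim 2 — $9,803: $594 finishes the deductible; $9,209 goes to coinsurance; traveler's 50% is $4,604.50. Traveler owes $5,198.50 (running OOP $7,530.50). Plan pays $9,803 − $5,198.50 = $4,604.50.
Claim 3 — $5,848: deductible already satisfied, so traveler's share is 50% × $5,848 = $2,924. OOP would hit $10,454.50 > $9,900, so the cap limits the traveler to $9,900 − $7,530.50 = $2,369.50. Plan pays $5,848 − $2,369.50 = $3,478.50.

$3,478.50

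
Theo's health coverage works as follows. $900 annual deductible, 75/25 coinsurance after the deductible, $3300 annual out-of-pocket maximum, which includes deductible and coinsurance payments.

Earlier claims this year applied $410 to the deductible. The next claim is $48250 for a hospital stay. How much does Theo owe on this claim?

Remaining deductible: $900 − $410 = $490.
After the $490 deductible portion, $48250 − $490 = $47760 is subject to coinsurance.
Patient's 25% share of $47760 is $11940.
So the patient owes $490 + $11940 = $12430 before any cap.
Adding $12430 to the $410 already spent would give $12840, which exceeds the $3300 cap; the patient pays just $3300 − $410 = $2890.

$2890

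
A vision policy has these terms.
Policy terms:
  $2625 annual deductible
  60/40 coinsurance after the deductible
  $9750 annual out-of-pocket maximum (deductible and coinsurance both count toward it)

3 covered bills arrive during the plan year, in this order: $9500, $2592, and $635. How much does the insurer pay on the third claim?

#1 ($9500): $2625 to deductible, leaving $6875; member's 40% is $2750. Member pays $5375; OOP now $5375. Plan pays $9500 − $5375 = $4125.
#2 ($2592): 40% coinsurance on $2592 = $1036.80. Member owes $1036.80 (running OOP $6411.80). Insurer: $2592 − $1036.80 = $1555.20.
#3 ($635): deductible met; 40% of $635 = $254. Cost to member: $254. OOP to date $6665.80. Insurer: $635 − $254 = $381.

$381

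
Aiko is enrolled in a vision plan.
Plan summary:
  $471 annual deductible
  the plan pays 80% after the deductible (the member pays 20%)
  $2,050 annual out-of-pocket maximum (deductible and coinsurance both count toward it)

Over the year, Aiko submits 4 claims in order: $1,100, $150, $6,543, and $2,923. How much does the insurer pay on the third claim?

#1 ($1,100): deductible takes $471, $629 remains; coinsurance $629 × 20% = $125.80. Cost to member: $596.80. OOP to date $596.80. Plan pays $1,100 − $596.80 = $503.20.
#2 ($150): 20% coinsurance on $150 = $30. Member owes $30 (running OOP $626.80). Plan pays $150 − $30 = $120.
#3 ($6,543): 20% coinsurance on $6,543 = $1,308.60. Cost to member: $1,308.60. OOP to date $1,935.40. Plan pays $6,543 − $1,308.60 = $5,234.40.

$5,234.40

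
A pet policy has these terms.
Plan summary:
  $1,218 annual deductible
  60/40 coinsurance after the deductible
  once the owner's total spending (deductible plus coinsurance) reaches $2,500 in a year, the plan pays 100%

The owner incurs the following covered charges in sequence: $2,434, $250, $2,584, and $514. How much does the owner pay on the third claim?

$695.60

#1 ($2,434): deductible takes $1,218, $1,216 remains; coinsurance $1,216 × 40% = $486.40. Owner owes $1,704.40 (running OOP $1,704.40).
#2 ($250): deductible already satisfied, so owner's share is 40% × $250 = $100. Owner pays $100; OOP now $1,804.40.
#3 ($2,584): deductible met; 40% of $2,584 = $1,033.60. OOP would hit $2,838 > $2,500, so the cap limits the owner to $2,500 − $1,804.40 = $695.60.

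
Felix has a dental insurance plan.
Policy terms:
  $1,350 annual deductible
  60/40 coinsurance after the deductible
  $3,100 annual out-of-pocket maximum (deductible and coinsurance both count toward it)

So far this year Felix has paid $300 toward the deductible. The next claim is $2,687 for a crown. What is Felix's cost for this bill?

$1,704.80

Deductible still to meet: $1,350 − $300 = $1,050.
That leaves $2,687 − $1,050 = $1,637 for coinsurance.
Patient's 40% share of $1,637 is $654.80.
That puts the patient's cost at $1,050 + $654.80 = $1,704.80 before any cap.
Total out-of-pocket so far would be $300 + $1,704.80 = $2,004.80, below the $3,100 cap — no reduction.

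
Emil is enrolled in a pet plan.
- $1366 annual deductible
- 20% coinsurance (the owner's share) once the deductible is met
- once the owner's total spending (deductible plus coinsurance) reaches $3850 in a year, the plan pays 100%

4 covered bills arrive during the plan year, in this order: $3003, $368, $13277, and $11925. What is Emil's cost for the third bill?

Bill 1, $3003: deductible takes $1366, $1637 remains; owner's 20% is $327.40. Owner owes $1693.40 (running OOP $1693.40).
Bill 2, $368: 20% coinsurance on $368 = $73.60. Owner owes $73.60 (running OOP $1767).
Bill 3, $13277: deductible met; 20% of $13277 = $2655.40. That would push OOP to $4422.40, over the $3850 cap, so owner pays $3850 − $1767 = $2083.

$2083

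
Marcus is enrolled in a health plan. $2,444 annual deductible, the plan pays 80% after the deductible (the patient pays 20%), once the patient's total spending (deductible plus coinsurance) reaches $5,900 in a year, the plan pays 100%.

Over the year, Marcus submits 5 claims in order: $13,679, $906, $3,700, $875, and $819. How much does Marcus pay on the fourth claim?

#1 ($13,679): $2,444 to deductible, leaving $11,235; coinsurance $11,235 × 20% = $2,247. Patient owes $4,691 (running OOP $4,691).
#2 ($906): deductible met; 20% of $906 = $181.20. Cost to patient: $181.20. OOP to date $4,872.20.
#3 ($3,700): deductible met; 20% of $3,700 = $740. Patient pays $740; OOP now $5,612.20.
#4 ($875): deductible already satisfied, so patient's share is 20% × $875 = $175. Patient owes $175 (running OOP $5,787.20).

$175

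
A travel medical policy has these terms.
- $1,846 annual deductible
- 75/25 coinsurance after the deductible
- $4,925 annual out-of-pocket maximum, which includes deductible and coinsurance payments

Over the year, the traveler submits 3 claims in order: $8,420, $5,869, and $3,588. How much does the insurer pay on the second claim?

$4,433.50

Claim 1 — $8,420: $1,846 to deductible, leaving $6,574; 25% of $6,574 = $1,643.50. Traveler owes $3,489.50 (running OOP $3,489.50). Insurer: $8,420 − $3,489.50 = $4,930.50.
Claim 2 — $5,869: deductible already satisfied, so traveler's share is 25% × $5,869 = $1,467.25. OOP would hit $4,956.75 > $4,925, so the cap limits the traveler to $4,925 − $3,489.50 = $1,435.50. Plan pays $5,869 − $1,435.50 = $4,433.50.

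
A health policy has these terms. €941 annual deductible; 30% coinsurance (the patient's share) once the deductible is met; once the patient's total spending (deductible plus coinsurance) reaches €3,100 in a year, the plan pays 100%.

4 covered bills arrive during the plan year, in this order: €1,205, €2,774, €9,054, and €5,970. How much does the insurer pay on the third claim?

Bill 1, €1,205: €941 finishes the deductible; €264 goes to coinsurance; patient's 30% is €79.20. Cost to patient: €1,020.20. OOP to date €1,020.20. Plan pays €1,205 − €1,020.20 = €184.80.
Bill 2, €2,774: deductible already satisfied, so patient's share is 30% × €2,774 = €832.20. Cost to patient: €832.20. OOP to date €1,852.40. Plan pays €2,774 − €832.20 = €1,941.80.
Bill 3, €9,054: 30% coinsurance on €9,054 = €2,716.20. OOP would hit €4,568.60 > €3,100, so the cap limits the patient to €3,100 − €1,852.40 = €1,247.60. Plan pays €9,054 − €1,247.60 = €7,806.40.

€7,806.40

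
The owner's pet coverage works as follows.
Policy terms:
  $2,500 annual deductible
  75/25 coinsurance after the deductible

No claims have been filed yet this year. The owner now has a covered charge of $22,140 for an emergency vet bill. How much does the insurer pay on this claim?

The full $2,500 deductible is still open; $2,500 of this bill applies to it.
After the $2,500 deductible portion, $22,140 − $2,500 = $19,640 is subject to coinsurance.
Owner's 25% share of $19,640 is $4,910.
Owner responsibility: $2,500 + $4,910 = $7,410.
The plan picks up $22,140 − $7,410 = $14,730.

$14,730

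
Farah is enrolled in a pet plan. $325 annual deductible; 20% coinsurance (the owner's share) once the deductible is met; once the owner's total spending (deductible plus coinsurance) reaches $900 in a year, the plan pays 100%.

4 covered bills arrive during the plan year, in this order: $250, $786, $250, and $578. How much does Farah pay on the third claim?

Claim 1 ($250): all of it applies to the deductible. Cost to owner: $250. OOP to date $250.
Claim 2 ($786): $75 to deductible, leaving $711; owner's 20% is $142.20. Cost to owner: $217.20. OOP to date $467.20.
Claim 3 ($250): deductible met; 20% of $250 = $50. Owner pays $50; OOP now $517.20.

$50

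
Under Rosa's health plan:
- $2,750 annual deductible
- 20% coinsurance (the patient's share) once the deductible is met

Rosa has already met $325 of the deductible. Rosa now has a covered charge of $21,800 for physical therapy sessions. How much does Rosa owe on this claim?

$6,300

$325 of the $2,750 deductible is already met, leaving $2,425.
That leaves $21,800 − $2,425 = $19,375 for coinsurance.
Coinsurance: $19,375 × 20% = $3,875.
That puts the patient's cost at $2,425 + $3,875 = $6,300.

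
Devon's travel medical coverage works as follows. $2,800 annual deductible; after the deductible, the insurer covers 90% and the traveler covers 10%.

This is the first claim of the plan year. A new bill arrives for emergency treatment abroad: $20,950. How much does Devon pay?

$4,615

The full $2,800 deductible is still open; $2,800 of this bill applies to it.
The remaining $18,150 (= $20,950 − $2,800) moves to coinsurance.
Traveler's 10% share of $18,150 is $1,815.
Traveler responsibility: $2,800 + $1,815 = $4,615.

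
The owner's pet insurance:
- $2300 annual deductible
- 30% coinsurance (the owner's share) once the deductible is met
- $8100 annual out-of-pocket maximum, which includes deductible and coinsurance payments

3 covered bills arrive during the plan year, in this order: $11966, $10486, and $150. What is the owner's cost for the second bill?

Claim 1 — $11966: deductible takes $2300, $9666 remains; coinsurance $9666 × 30% = $2899.80. Cost to owner: $5199.80. OOP to date $5199.80.
Claim 2 — $10486: deductible already satisfied, so owner's share is 30% × $10486 = $3145.80. Adding that to $5199.80 gives $8345.60, past the $8100 cap; owner pays only $8100 − $5199.80 = $2900.20.

$2900.20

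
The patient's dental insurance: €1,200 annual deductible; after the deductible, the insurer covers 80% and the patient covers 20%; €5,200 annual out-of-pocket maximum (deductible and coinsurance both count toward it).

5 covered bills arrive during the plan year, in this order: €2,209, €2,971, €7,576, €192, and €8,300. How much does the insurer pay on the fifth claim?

Claim 1 — €2,209: deductible takes €1,200, €1,009 remains; patient's 20% is €201.80. Patient owes €1,401.80 (running OOP €1,401.80). Insurer: €2,209 − €1,401.80 = €807.20.
Claim 2 — €2,971: deductible already satisfied, so patient's share is 20% × €2,971 = €594.20. Patient owes €594.20 (running OOP €1,996). Insurer: €2,971 − €594.20 = €2,376.80.
Claim 3 — €7,576: deductible already satisfied, so patient's share is 20% × €7,576 = €1,515.20. Cost to patient: €1,515.20. OOP to date €3,511.20. Plan pays €7,576 − €1,515.20 = €6,060.80.
Claim 4 — €192: deductible already satisfied, so patient's share is 20% × €192 = €38.40. Patient pays €38.40; OOP now €3,549.60. Insurer: €192 − €38.40 = €153.60.
Claim 5 — €8,300: 20% coinsurance on €8,300 = €1,660. OOP would hit €5,209.60 > €5,200, so the cap limits the patient to €5,200 − €3,549.60 = €1,650.40. Plan pays €8,300 − €1,650.40 = €6,649.60.

€6,649.60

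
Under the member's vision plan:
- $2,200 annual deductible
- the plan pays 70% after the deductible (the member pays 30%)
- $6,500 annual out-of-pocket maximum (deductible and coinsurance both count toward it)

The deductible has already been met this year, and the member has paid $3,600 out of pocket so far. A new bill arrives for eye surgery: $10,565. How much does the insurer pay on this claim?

With the deductible met, the entire $10,565 is subject to coinsurance.
30% of $10,565 = $3,169.50 falls to the member.
Year-to-date out-of-pocket would reach $3,600 + $3,169.50 = $6,769.50, above the $6,500 maximum, so the member pays only $6,500 − $3,600 = $2,900.
Insurer pays the balance: $10,565 − $2,900 = $7,665.

$7,665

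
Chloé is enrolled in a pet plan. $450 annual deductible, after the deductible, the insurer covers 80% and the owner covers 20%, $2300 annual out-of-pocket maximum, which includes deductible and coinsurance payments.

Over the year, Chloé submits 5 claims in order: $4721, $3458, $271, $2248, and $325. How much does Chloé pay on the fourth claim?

$250

#1 ($4721): deductible takes $450, $4271 remains; 20% of $4271 = $854.20. Cost to owner: $1304.20. OOP to date $1304.20.
#2 ($3458): deductible met; 20% of $3458 = $691.60. Owner pays $691.60; OOP now $1995.80.
#3 ($271): deductible already satisfied, so owner's share is 20% × $271 = $54.20. Cost to owner: $54.20. OOP to date $2050.
#4 ($2248): deductible already satisfied, so owner's share is 20% × $2248 = $449.60. That would push OOP to $2499.60, over the $2300 cap, so owner pays $2300 − $2050 = $250.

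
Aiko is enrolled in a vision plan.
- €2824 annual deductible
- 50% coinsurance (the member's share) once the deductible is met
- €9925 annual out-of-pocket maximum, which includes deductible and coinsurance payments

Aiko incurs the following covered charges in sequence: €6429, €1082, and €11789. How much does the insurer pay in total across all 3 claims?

Claim 1 — €6429: €2824 to deductible, leaving €3605; 50% of €3605 = €1802.50. Member pays €4626.50; OOP now €4626.50. Insurer: €6429 − €4626.50 = €1802.50.
Claim 2 — €1082: deductible met; 50% of €1082 = €541. Member owes €541 (running OOP €5167.50). Plan pays €1082 − €541 = €541.
Claim 3 — €11789: deductible met; 50% of €11789 = €5894.50. That would push OOP to €11062, over the €9925 cap, so member pays €9925 − €5167.50 = €4757.50. Insurer: €11789 − €4757.50 = €7031.50.
Insurer total: €1802.50 + €541 + €7031.50 = €9375.

€9375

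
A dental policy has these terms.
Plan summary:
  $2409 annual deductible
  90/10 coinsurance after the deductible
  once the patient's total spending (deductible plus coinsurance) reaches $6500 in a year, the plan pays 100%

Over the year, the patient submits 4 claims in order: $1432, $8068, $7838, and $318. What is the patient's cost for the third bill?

$783.80

Claim 1 — $1432: entire amount goes to the deductible. Patient pays $1432; OOP now $1432.
Claim 2 — $8068: deductible takes $977, $7091 remains; patient's 10% is $709.10. Cost to patient: $1686.10. OOP to date $3118.10.
Claim 3 — $7838: deductible already satisfied, so patient's share is 10% × $7838 = $783.80. Patient pays $783.80; OOP now $3901.90.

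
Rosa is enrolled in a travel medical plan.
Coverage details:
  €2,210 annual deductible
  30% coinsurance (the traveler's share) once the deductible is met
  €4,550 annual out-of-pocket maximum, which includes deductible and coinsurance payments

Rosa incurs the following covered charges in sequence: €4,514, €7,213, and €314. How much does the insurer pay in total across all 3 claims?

€7,491

#1 (€4,514): deductible takes €2,210, €2,304 remains; coinsurance €2,304 × 30% = €691.20. Traveler owes €2,901.20 (running OOP €2,901.20). Insurer: €4,514 − €2,901.20 = €1,612.80.
#2 (€7,213): deductible met; 30% of €7,213 = €2,163.90. Adding that to €2,901.20 gives €5,065.10, past the €4,550 cap; traveler pays only €4,550 − €2,901.20 = €1,648.80. Plan pays €7,213 − €1,648.80 = €5,564.20.
#3 (€314): 30% coinsurance on €314 = €94.20. That would push OOP to €4,644.20, over the €4,550 cap, so traveler pays €4,550 − €4,550 = €0. Insurer: €314 − €0 = €314.
Insurer total = bills − traveler's total = €12,041 − €4,550 = €7,491.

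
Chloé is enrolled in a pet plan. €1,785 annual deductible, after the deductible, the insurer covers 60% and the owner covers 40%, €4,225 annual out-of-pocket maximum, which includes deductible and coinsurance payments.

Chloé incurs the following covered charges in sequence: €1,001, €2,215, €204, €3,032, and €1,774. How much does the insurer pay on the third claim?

€122.40

Claim 1 (€1,001): entire amount goes to the deductible. Owner owes €1,001 (running OOP €1,001). Insurer: €1,001 − €1,001 = €0.
Claim 2 (€2,215): deductible takes €784, €1,431 remains; owner's 40% is €572.40. Owner owes €1,356.40 (running OOP €2,357.40). Plan pays €2,215 − €1,356.40 = €858.60.
Claim 3 (€204): deductible met; 40% of €204 = €81.60. Owner owes €81.60 (running OOP €2,439). Insurer: €204 − €81.60 = €122.40.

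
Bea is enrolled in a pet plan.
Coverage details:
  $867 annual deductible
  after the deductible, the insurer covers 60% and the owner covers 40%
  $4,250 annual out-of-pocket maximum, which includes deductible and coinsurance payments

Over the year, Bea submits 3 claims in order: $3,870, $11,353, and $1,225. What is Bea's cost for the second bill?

Bill 1, $3,870: deductible takes $867, $3,003 remains; coinsurance $3,003 × 40% = $1,201.20. Owner owes $2,068.20 (running OOP $2,068.20).
Bill 2, $11,353: 40% coinsurance on $11,353 = $4,541.20. OOP would hit $6,609.40 > $4,250, so the cap limits the owner to $4,250 − $2,068.20 = $2,181.80.

$2,181.80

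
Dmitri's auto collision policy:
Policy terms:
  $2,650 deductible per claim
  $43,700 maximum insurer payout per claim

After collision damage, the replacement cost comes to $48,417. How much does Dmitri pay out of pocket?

Less the $2,650 deductible: $48,417 − $2,650 = $45,767.
Since $45,767 > $43,700, the payout is capped at $43,700.
Out of pocket: $48,417 − $43,700 = $4,717.

$4,717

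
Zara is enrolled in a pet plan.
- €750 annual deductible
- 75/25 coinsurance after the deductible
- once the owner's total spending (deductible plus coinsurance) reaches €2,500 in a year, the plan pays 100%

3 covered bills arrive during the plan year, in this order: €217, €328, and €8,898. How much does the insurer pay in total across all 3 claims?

#1 (€217): all of it applies to the deductible. Cost to owner: €217. OOP to date €217. Plan pays €217 − €217 = €0.
#2 (€328): all of it applies to the deductible. Owner pays €328; OOP now €545. Insurer: €328 − €328 = €0.
#3 (€8,898): deductible takes €205, €8,693 remains; 25% of €8,693 = €2,173.25. Deductible plus coinsurance: €205 + €2,173.25 = €2,378.25. That would push OOP to €2,923.25, over the €2,500 cap, so owner pays €2,500 − €545 = €1,955. Insurer: €8,898 − €1,955 = €6,943.
Insurer total = bills − owner's total = €9,443 − €2,500 = €6,943.

€6,943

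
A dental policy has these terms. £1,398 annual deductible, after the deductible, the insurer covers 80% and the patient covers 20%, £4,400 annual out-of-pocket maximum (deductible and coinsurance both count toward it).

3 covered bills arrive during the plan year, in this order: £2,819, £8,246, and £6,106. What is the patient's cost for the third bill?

Claim 1 (£2,819): £1,398 finishes the deductible; £1,421 goes to coinsurance; patient's 20% is £284.20. Cost to patient: £1,682.20. OOP to date £1,682.20.
Claim 2 (£8,246): deductible already satisfied, so patient's share is 20% × £8,246 = £1,649.20. Cost to patient: £1,649.20. OOP to date £3,331.40.
Claim 3 (£6,106): deductible met; 20% of £6,106 = £1,221.20. OOP would hit £4,552.60 > £4,400, so the cap limits the patient to £4,400 − £3,331.40 = £1,068.60.

£1,068.60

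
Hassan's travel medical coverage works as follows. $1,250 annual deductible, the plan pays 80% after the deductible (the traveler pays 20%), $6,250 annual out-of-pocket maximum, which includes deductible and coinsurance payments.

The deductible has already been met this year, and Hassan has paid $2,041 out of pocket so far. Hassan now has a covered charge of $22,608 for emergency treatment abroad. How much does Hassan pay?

$4,209

With the deductible met, the entire $22,608 is subject to coinsurance.
20% of $22,608 = $4,521.60 falls to the traveler.
Adding $4,521.60 to the $2,041 already spent would give $6,562.60, which exceeds the $6,250 cap; the traveler pays just $6,250 − $2,041 = $4,209.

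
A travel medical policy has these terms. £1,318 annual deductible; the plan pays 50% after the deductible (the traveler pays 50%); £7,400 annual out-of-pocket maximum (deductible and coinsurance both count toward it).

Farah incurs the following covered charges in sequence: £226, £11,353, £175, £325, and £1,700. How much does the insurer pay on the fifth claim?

£998.50

Claim 1 — £226: fully absorbed by the deductible. Traveler owes £226 (running OOP £226). Insurer: £226 − £226 = £0.
Claim 2 — £11,353: £1,092 to deductible, leaving £10,261; traveler's 50% is £5,130.50. Traveler pays £6,222.50; OOP now £6,448.50. Plan pays £11,353 − £6,222.50 = £5,130.50.
Claim 3 — £175: deductible met; 50% of £175 = £87.50. Cost to traveler: £87.50. OOP to date £6,536. Plan pays £175 − £87.50 = £87.50.
Claim 4 — £325: deductible already satisfied, so traveler's share is 50% × £325 = £162.50. Cost to traveler: £162.50. OOP to date £6,698.50. Plan pays £325 − £162.50 = £162.50.
Claim 5 — £1,700: deductible met; 50% of £1,700 = £850. That would push OOP to £7,548.50, over the £7,400 cap, so traveler pays £7,400 − £6,698.50 = £701.50. Insurer: £1,700 − £701.50 = £998.50.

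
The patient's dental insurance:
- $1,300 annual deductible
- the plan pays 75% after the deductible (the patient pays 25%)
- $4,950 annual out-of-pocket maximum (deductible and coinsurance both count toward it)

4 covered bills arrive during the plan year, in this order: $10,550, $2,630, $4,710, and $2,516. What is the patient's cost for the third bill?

Claim 1 — $10,550: deductible takes $1,300, $9,250 remains; patient's 25% is $2,312.50. Patient pays $3,612.50; OOP now $3,612.50.
Claim 2 — $2,630: deductible already satisfied, so patient's share is 25% × $2,630 = $657.50. Patient pays $657.50; OOP now $4,270.
Claim 3 — $4,710: deductible already satisfied, so patient's share is 25% × $4,710 = $1,177.50. That would push OOP to $5,447.50, over the $4,950 cap, so patient pays $4,950 − $4,270 = $680.

$680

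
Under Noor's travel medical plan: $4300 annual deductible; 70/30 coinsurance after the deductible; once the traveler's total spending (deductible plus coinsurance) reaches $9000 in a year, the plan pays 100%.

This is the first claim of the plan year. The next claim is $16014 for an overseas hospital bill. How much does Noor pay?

$7814.20

Nothing has been paid toward the $4300 deductible, so the first $4300 of this charge is applied there.
The remaining $11714 (= $16014 − $4300) moves to coinsurance.
Coinsurance: $11714 × 30% = $3514.20.
That puts the traveler's cost at $4300 + $3514.20 = $7814.20 before any cap.
Total out-of-pocket so far would be $0 + $7814.20 = $7814.20, below the $9000 cap — no reduction.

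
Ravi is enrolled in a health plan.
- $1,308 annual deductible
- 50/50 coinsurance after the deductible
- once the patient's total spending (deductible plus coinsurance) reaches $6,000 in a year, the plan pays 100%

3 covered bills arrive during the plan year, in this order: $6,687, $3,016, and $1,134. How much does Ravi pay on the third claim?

$494.50

Bill 1, $6,687: $1,308 to deductible, leaving $5,379; 50% of $5,379 = $2,689.50. Cost to patient: $3,997.50. OOP to date $3,997.50.
Bill 2, $3,016: deductible met; 50% of $3,016 = $1,508. Cost to patient: $1,508. OOP to date $5,505.50.
Bill 3, $1,134: 50% coinsurance on $1,134 = $567. That would push OOP to $6,072.50, over the $6,000 cap, so patient pays $6,000 − $5,505.50 = $494.50.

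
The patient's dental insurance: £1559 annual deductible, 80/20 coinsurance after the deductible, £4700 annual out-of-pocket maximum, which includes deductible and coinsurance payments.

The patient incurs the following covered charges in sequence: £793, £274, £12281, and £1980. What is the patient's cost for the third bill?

#1 (£793): entire amount goes to the deductible. Patient pays £793; OOP now £793.
#2 (£274): all of it applies to the deductible. Cost to patient: £274. OOP to date £1067.
#3 (£12281): deductible takes £492, £11789 remains; patient's 20% is £2357.80. Cost to patient: £2849.80. OOP to date £3916.80.

£2849.80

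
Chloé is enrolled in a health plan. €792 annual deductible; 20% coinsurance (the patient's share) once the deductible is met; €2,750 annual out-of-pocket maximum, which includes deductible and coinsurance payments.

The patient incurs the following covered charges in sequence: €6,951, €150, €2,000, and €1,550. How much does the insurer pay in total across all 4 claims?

Claim 1 (€6,951): €792 finishes the deductible; €6,159 goes to coinsurance; 20% of €6,159 = €1,231.80. Patient pays €2,023.80; OOP now €2,023.80. Insurer: €6,951 − €2,023.80 = €4,927.20.
Claim 2 (€150): deductible met; 20% of €150 = €30. Patient pays €30; OOP now €2,053.80. Plan pays €150 − €30 = €120.
Claim 3 (€2,000): 20% coinsurance on €2,000 = €400. Patient owes €400 (running OOP €2,453.80). Insurer: €2,000 − €400 = €1,600.
Claim 4 (€1,550): 20% coinsurance on €1,550 = €310. That would push OOP to €2,763.80, over the €2,750 cap, so patient pays €2,750 − €2,453.80 = €296.20. Plan pays €1,550 − €296.20 = €1,253.80.
Insurer total = bills − patient's total = €10,651 − €2,750 = €7,901.

€7,901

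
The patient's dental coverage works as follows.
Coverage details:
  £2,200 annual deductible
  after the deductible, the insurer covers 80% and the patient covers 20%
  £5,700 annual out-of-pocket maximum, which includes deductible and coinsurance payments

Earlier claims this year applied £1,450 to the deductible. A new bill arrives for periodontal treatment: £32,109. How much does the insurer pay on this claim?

£27,859

£1,450 of the £2,200 deductible is already met, leaving £750.
That leaves £32,109 − £750 = £31,359 for coinsurance.
Coinsurance: £31,359 × 20% = £6,271.80.
So the patient owes £750 + £6,271.80 = £7,021.80 before any cap.
Adding £7,021.80 to the £1,450 already spent would give £8,471.80, which exceeds the £5,700 cap; the patient pays just £5,700 − £1,450 = £4,250.
The insurer covers the remainder: £32,109 − £4,250 = £27,859.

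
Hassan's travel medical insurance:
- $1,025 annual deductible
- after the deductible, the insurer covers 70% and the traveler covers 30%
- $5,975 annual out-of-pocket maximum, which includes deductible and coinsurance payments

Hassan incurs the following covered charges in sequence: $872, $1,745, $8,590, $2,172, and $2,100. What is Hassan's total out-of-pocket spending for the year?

Bill 1, $872: entire amount goes to the deductible. Traveler owes $872 (running OOP $872).
Bill 2, $1,745: $153 to deductible, leaving $1,592; traveler's 30% is $477.60. Cost to traveler: $630.60. OOP to date $1,502.60.
Bill 3, $8,590: 30% coinsurance on $8,590 = $2,577. Traveler owes $2,577 (running OOP $4,079.60).
Bill 4, $2,172: deductible met; 30% of $2,172 = $651.60. Cost to traveler: $651.60. OOP to date $4,731.20.
Bill 5, $2,100: deductible already satisfied, so traveler's share is 30% × $2,100 = $630. Traveler owes $630 (running OOP $5,361.20).
Summing the traveler's payments: $872 + $630.60 + $2,577 + $651.60 + $630 = $5,361.20.

$5,361.20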